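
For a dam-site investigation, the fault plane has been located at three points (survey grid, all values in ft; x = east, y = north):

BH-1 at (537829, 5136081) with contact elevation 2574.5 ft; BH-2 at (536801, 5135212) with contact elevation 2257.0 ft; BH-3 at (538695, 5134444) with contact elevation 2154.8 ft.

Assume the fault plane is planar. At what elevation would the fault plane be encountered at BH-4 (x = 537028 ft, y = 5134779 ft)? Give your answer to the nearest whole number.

2146 ft

Two edge vectors: BH-1→BH-2 = (-1028, -869, -317.5), BH-1→BH-3 = (866, -1637, -419.7).
Normal n = (BH-1→BH-2) × (BH-1→BH-3) = (-155028.2, -706406.6, 2435390).
So ∂z/∂x = −n_x/n_z = 0.06365642 and ∂z/∂y = −n_y/n_z = 0.29005892.
Intercept c from BH-1: 2574.5 − 34236.27 − 1489766.12 = −1521427.89.
At (537028, 5134779): z = 34185.3 + 1489388.5 − 1521427.89 = 2145.9 ft.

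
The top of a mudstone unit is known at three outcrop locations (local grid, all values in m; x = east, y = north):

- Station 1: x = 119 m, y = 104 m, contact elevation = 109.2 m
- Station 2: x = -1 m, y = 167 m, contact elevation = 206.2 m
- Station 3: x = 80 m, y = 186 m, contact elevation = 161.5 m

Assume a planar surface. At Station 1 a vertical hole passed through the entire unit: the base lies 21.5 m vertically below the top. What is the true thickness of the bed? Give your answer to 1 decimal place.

Two edge vectors: Station 1→Station 2 = (-120, 63, 97), Station 1→Station 3 = (-39, 82, 52.3).
Normal n = (Station 1→Station 2) × (Station 1→Station 3) = (-4659.1, 2493, -7383).
So ∂z/∂x = −n_x/n_z = −0.63106 and ∂z/∂y = −n_y/n_z = 0.33767.
|∇z| = √(a²+b²) = 0.71572, so dip δ = arctan(0.71572) = 35.59°.
True thickness = vertical thickness × cos δ = 21.5 × cos 35.59° = 17.5 m.

17.5 m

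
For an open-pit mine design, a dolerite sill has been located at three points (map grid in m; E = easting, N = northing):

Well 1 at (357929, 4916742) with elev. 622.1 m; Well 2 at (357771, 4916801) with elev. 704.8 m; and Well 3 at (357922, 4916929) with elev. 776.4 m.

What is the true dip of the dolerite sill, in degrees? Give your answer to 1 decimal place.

40.2°

Two edge vectors: Well 1→Well 2 = (-158, 59, 82.7), Well 1→Well 3 = (-7, 187, 154.3).
Normal n = (Well 1→Well 2) × (Well 1→Well 3) = (-6361.2, 23800.5, -29133).
So ∂z/∂E = −n_x/n_z = −0.21835 and ∂z/∂N = −n_y/n_z = 0.81696.
Gradient magnitude |∇z| = √(a² + b²) = √(0.04768 + 0.66742) = 0.84564.
True dip = arctan(0.84564) = 40.2°, dipping toward SSE (azimuth ≈ 165°).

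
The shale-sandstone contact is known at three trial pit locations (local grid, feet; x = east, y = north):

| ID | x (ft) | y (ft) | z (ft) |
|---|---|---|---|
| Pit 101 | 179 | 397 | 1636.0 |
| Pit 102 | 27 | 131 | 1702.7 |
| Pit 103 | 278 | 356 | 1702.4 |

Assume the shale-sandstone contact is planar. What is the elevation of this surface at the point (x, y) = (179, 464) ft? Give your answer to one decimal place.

1601.7 ft

Two edge vectors: Pit 101→Pit 102 = (-152, -266, 66.7), Pit 101→Pit 103 = (99, -41, 66.4).
Normal n = (Pit 101→Pit 102) × (Pit 101→Pit 103) = (-14927.7, 16696.1, 32566).
So ∂z/∂x = −n_x/n_z = 0.45838 and ∂z/∂y = −n_y/n_z = −0.51269.
Intercept c from Pit 101: 1636 − 82.05 + 203.54 = 1757.49.
At (179, 464): z = 82.1 − 237.9 + 1757.49 = 1601.7 ft.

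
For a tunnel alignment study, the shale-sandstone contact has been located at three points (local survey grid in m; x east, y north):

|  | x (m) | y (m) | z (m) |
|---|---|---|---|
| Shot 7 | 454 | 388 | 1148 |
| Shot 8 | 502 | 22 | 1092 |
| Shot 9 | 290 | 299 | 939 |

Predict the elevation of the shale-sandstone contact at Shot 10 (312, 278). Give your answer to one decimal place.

957.2 m

Let the plane be z = a·x + b·y + c.
Shot 8−Shot 7: 48a − 366b = −56;  Shot 9−Shot 7: −164a − 89b = −209.
Solving gives a = 1.11220, b = 0.29887.
Then c = 1148 − a·454 − b·388 = 527.10.
At (312, 278): z = 347.0 + 83.1 + 527.10 = 957.2 m.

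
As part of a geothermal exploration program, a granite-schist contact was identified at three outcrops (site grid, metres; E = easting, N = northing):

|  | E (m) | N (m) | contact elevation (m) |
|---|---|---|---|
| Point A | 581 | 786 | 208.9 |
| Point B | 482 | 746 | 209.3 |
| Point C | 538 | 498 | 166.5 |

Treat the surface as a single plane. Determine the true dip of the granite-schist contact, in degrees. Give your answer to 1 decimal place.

9.7°

Let the plane be z = a·E + b·N + c.
Point B−Point A: −99a − 40b = 0.4;  Point C−Point A: −43a − 288b = −42.4.
Solving gives a = −0.06760, b = 0.15732.
Gradient magnitude |∇z| = √(a² + b²) = √(0.00457 + 0.02475) = 0.17123.
True dip = arctan(0.17123) = 9.7°, dipping toward SSE (azimuth ≈ 157°).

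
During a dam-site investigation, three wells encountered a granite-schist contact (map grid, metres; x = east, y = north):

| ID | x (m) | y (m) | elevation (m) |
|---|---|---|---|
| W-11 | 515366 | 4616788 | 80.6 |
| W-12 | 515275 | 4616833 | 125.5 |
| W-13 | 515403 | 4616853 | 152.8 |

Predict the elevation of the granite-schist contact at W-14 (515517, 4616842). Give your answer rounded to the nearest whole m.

146 m

Two edge vectors: W-11→W-12 = (-91, 45, 44.9), W-11→W-13 = (37, 65, 72.2).
Normal n = (W-11→W-12) × (W-11→W-13) = (330.5, 8231.5, -7580).
So ∂z/∂x = −n_x/n_z = 0.04360158 and ∂z/∂y = −n_y/n_z = 1.08594987.
Intercept c from W-11: 80.6 − 22470.77 − 5013600.32 = −5035990.49.
At (515517, 4616842): z = 22477.4 + 5013659.0 − 5035990.49 = 145.8 m.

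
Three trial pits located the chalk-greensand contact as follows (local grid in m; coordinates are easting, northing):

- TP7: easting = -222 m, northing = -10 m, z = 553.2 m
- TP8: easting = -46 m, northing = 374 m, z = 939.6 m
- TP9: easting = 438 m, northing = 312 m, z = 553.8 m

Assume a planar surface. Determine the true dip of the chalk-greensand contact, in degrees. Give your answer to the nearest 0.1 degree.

Two edge vectors: TP7→TP8 = (176, 384, 386.4), TP7→TP9 = (660, 322, 0.6).
Normal n = (TP7→TP8) × (TP7→TP9) = (-124190.4, 254918.4, -196768).
So ∂z/∂easting = −n_x/n_z = −0.63115 and ∂z/∂northing = −n_y/n_z = 1.29553.
Gradient magnitude |∇z| = √(a² + b²) = √(0.39835 + 1.67839) = 1.44109.
True dip = arctan(1.44109) = 55.2°, dipping toward SSE (azimuth ≈ 154°).

55.2°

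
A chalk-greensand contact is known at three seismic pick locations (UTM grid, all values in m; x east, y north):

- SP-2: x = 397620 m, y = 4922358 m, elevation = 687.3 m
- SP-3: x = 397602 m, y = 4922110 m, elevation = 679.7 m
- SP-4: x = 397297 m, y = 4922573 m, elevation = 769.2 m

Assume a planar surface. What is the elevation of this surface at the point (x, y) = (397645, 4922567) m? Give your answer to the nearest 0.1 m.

691.5 m

Let the plane be z = a·x + b·y + c.
SP-3−SP-2: −18a − 248b = −7.6;  SP-4−SP-2: −323a + 215b = 81.9.
Solving gives a = −0.222416462, b = 0.046788292.
Then c = 687.3 − a·397620 − b·4922358 = −141184.19.
At (397645, 4922567): z = −88442.8 + 230318.5 − 141184.19 = 691.5 m.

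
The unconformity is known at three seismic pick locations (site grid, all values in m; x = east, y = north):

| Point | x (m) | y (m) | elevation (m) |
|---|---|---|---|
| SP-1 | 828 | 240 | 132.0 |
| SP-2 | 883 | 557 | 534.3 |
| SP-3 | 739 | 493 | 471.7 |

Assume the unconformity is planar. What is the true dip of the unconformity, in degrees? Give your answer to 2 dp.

Let the plane be z = a·x + b·y + c.
SP-2−SP-1: 55a + 317b = 402.3;  SP-3−SP-1: −89a + 253b = 339.7.
Solving gives a = −0.14012, b = 1.29340.
Gradient magnitude |∇z| = √(a² + b²) = √(0.01963 + 1.67287) = 1.30096.
True dip = arctan(1.30096) = 52.45°, dipping toward S (azimuth ≈ 174°).

52.45°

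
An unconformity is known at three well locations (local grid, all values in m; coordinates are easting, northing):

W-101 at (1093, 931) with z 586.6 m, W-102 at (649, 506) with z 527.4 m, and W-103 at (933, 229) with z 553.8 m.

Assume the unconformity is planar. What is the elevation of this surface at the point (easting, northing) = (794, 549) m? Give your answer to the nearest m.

545 m

Let the plane be z = a·easting + b·northing + c.
W-102−W-101: −444a − 425b = −59.2;  W-103−W-101: −160a − 702b = −32.8.
Solving gives a = 0.11334, b = 0.02089.
Then c = 586.6 − a·1093 − b·931 = 443.27.
At (794, 549): z = 90.0 + 11.5 + 443.27 = 544.7 m.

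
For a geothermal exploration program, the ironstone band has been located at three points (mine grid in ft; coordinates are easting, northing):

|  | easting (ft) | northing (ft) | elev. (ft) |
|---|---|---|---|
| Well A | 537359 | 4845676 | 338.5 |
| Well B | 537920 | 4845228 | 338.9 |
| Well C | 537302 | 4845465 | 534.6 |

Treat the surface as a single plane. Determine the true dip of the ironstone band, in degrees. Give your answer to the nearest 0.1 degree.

Let the plane be z = a·easting + b·northing + c.
Well B−Well A: 561a − 448b = 0.4;  Well C−Well A: −57a − 211b = 196.1.
Solving gives a = −0.60990, b = −0.76463.
Gradient magnitude |∇z| = √(a² + b²) = √(0.37197 + 0.58465) = 0.97807.
True dip = arctan(0.97807) = 44.4°, dipping toward NE (azimuth ≈ 039°).

44.4°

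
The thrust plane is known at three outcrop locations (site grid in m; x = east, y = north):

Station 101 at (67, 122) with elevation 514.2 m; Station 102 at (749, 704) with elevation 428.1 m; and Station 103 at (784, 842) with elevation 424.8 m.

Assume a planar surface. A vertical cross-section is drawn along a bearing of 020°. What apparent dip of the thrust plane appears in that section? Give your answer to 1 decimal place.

2.1°

Two edge vectors: Station 101→Station 102 = (682, 582, -86.1), Station 101→Station 103 = (717, 720, -89.4).
Normal n = (Station 101→Station 102) × (Station 101→Station 103) = (9961.2, -762.9, 73746).
So ∂z/∂x = −n_x/n_z = −0.13507 and ∂z/∂y = −n_y/n_z = 0.01034.
Unit vector along 020° is (sin 20°, cos 20°) = (0.3420, 0.9397).
Slope in that direction = a·(0.3420) + b·(0.9397) = −0.03648.
Apparent dip = arctan|0.03648| = 2.1° (true dip is 7.7°, so apparent ≤ true as expected).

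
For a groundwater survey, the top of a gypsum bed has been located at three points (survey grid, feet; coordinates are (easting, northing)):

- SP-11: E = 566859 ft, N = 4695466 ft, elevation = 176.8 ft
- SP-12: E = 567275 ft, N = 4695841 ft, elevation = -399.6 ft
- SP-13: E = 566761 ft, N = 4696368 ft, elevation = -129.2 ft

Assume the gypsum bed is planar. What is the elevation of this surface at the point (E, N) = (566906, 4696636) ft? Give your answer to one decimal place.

Two edge vectors: SP-11→SP-12 = (416, 375, -576.4), SP-11→SP-13 = (-98, 902, -306).
Normal n = (SP-11→SP-12) × (SP-11→SP-13) = (405162.8, 183783.2, 411982).
So ∂z/∂E = −n_x/n_z = −0.983447821 and ∂z/∂N = −n_y/n_z = −0.446095218.
Intercept c from SP-11: 176.8 + 557476.25 + 2094624.93 = 2652277.98.
At (566906, 4696636): z = −557522.5 − 2095146.9 + 2652277.98 = -391.4 ft.

-391.4 ft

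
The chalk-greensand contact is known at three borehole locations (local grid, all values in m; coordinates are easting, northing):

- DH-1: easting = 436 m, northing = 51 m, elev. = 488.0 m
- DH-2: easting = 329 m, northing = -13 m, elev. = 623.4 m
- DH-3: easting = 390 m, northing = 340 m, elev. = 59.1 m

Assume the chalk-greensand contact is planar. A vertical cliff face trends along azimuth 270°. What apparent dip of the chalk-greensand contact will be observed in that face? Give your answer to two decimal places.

Let the plane be z = a·easting + b·northing + c.
DH-2−DH-1: −107a − 64b = 135.4;  DH-3−DH-1: −46a + 289b = −428.9.
Solving gives a = −0.34491, b = −1.53898.
Unit vector along 270° is (sin 270°, cos 270°) = (-1.0000, -0.0000).
Slope in that direction = a·(-1.0000) + b·(-0.0000) = 0.34491.
Apparent dip = arctan|0.34491| = 19.03° (true dip is 57.6°, so apparent ≤ true as expected).

19.03°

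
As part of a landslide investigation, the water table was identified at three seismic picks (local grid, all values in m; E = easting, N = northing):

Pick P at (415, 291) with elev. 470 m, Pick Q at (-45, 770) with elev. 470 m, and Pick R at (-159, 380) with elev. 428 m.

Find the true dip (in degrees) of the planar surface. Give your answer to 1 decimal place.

Let the plane be z = a·E + b·N + c.
Pick Q−Pick P: −460a + 479b = 0;  Pick R−Pick P: −574a + 89b = −42.
Solving gives a = 0.08597, b = 0.08256.
Gradient magnitude |∇z| = √(a² + b²) = √(0.00739 + 0.00682) = 0.11920.
True dip = arctan(0.11920) = 6.8°, dipping toward SW (azimuth ≈ 226°).

6.8°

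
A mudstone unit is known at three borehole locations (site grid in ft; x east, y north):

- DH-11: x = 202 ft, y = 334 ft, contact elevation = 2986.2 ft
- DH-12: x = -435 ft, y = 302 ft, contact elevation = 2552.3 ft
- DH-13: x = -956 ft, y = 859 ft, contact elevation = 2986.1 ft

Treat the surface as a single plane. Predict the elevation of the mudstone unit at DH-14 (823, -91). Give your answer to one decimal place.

Let the plane be z = a·x + b·y + c.
DH-12−DH-11: −637a − 32b = −433.9;  DH-13−DH-11: −1158a + 525b = −0.1.
Solving gives a = 0.61322, b = 1.35240.
Then c = 2986.2 − a·202 − b·334 = 2410.63.
At (823, -91): z = 504.7 − 123.1 + 2410.63 = 2792.2 ft.

2792.2 ft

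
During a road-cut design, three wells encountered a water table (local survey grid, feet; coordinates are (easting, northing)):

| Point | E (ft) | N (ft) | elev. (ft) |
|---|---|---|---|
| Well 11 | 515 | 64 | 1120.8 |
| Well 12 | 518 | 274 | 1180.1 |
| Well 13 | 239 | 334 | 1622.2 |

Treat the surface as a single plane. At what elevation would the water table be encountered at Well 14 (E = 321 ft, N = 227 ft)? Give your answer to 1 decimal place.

1465.1 ft

Two edge vectors: Well 11→Well 12 = (3, 210, 59.3), Well 11→Well 13 = (-276, 270, 501.4).
Normal n = (Well 11→Well 12) × (Well 11→Well 13) = (89283, -17871, 58770).
So ∂z/∂E = −n_x/n_z = −1.51919 and ∂z/∂N = −n_y/n_z = 0.30408.
Intercept c from Well 11: 1120.8 + 782.38 − 19.46 = 1883.72.
At (321, 227): z = −487.7 + 69.0 + 1883.72 = 1465.1 ft.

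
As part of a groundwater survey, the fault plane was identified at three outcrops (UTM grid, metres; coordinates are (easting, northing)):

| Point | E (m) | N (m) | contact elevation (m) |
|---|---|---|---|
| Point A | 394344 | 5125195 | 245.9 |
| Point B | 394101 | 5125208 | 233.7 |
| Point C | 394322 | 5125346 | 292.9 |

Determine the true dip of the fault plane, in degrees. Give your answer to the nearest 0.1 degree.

18.2°

Two edge vectors: Point A→Point B = (-243, 13, -12.2), Point A→Point C = (-22, 151, 47).
Normal n = (Point A→Point B) × (Point A→Point C) = (2453.2, 11689.4, -36407).
So ∂z/∂E = −n_x/n_z = 0.06738 and ∂z/∂N = −n_y/n_z = 0.32108.
Gradient magnitude |∇z| = √(a² + b²) = √(0.00454 + 0.10309) = 0.32807.
True dip = arctan(0.32807) = 18.2°, dipping toward SSW (azimuth ≈ 192°).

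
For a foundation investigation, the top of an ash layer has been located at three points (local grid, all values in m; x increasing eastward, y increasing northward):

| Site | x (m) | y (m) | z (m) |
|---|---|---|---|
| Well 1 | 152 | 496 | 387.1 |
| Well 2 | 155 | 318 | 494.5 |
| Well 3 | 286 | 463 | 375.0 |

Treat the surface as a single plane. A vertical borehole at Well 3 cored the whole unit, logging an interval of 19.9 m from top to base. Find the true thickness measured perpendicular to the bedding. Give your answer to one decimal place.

Two edge vectors: Well 1→Well 2 = (3, -178, 107.4), Well 1→Well 3 = (134, -33, -12.1).
Normal n = (Well 1→Well 2) × (Well 1→Well 3) = (5698, 14427.9, 23753).
So ∂z/∂x = −n_x/n_z = −0.23989 and ∂z/∂y = −n_y/n_z = −0.60741.
|∇z| = √(a²+b²) = 0.65307, so dip δ = arctan(0.65307) = 33.15°.
True thickness = vertical thickness × cos δ = 19.9 × cos 33.15° = 16.7 m.

16.7 m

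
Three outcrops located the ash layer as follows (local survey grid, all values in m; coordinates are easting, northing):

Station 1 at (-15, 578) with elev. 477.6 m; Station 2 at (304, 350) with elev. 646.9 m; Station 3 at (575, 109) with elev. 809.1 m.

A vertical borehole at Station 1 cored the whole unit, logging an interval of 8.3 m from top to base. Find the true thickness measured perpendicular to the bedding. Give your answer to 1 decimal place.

Let the plane be z = a·easting + b·northing + c.
Station 2−Station 1: 319a − 228b = 169.3;  Station 3−Station 1: 590a − 469b = 331.5.
Solving gives a = 0.25311, b = −0.38841.
|∇z| = √(a²+b²) = 0.46360, so dip δ = arctan(0.46360) = 24.87°.
True thickness = vertical thickness × cos δ = 8.3 × cos 24.87° = 7.5 m.

7.5 m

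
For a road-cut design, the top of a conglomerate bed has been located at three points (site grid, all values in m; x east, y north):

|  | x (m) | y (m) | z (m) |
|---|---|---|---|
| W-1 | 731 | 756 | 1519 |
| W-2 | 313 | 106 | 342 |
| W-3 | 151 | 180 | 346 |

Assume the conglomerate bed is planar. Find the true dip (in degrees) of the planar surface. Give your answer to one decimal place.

57.0°

Let the plane be z = a·x + b·y + c.
W-2−W-1: −418a − 650b = −1177;  W-3−W-1: −580a − 576b = −1173.
Solving gives a = 0.62025, b = 1.41190.
Gradient magnitude |∇z| = √(a² + b²) = √(0.38471 + 1.99346) = 1.54213.
True dip = arctan(1.54213) = 57.0°, dipping toward SSW (azimuth ≈ 204°).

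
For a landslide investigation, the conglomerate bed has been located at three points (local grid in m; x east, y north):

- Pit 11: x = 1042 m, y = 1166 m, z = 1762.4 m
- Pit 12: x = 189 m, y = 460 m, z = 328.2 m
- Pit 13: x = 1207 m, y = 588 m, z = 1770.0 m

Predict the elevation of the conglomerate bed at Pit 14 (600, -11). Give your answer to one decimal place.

712.9 m

Two edge vectors: Pit 11→Pit 12 = (-853, -706, -1434.2), Pit 11→Pit 13 = (165, -578, 7.6).
Normal n = (Pit 11→Pit 12) × (Pit 11→Pit 13) = (-834333.2, -230160.2, 609524).
So ∂z/∂x = −n_x/n_z = 1.368827 and ∂z/∂y = −n_y/n_z = 0.377606.
Intercept c from Pit 11: 1762.4 − 1426.32 − 440.29 = −104.21.
At (600, -11): z = 821.3 − 4.2 − 104.21 = 712.9 m.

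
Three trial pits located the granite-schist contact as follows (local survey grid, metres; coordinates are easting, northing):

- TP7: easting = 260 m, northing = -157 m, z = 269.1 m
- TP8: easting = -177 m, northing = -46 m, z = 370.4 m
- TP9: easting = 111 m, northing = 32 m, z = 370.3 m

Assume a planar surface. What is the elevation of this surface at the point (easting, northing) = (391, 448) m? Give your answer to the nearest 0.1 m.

Two edge vectors: TP7→TP8 = (-437, 111, 101.3), TP7→TP9 = (-149, 189, 101.2).
Normal n = (TP7→TP8) × (TP7→TP9) = (-7912.5, 29130.7, -66054).
So ∂z/∂easting = −n_x/n_z = −0.11979 and ∂z/∂northing = −n_y/n_z = 0.44101.
Intercept c from TP7: 269.1 + 31.14 + 69.24 = 369.48.
At (391, 448): z = −46.8 + 197.6 + 369.48 = 520.2 m.

520.2 m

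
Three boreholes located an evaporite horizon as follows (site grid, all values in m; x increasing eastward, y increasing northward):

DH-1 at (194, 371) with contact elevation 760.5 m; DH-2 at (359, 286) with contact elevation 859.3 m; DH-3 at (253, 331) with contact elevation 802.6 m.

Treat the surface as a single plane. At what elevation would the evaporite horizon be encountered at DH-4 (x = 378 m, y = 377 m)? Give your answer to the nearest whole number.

Two edge vectors: DH-1→DH-2 = (165, -85, 98.8), DH-1→DH-3 = (59, -40, 42.1).
Normal n = (DH-1→DH-2) × (DH-1→DH-3) = (373.5, -1117.3, -1585).
So ∂z/∂x = −n_x/n_z = 0.23565 and ∂z/∂y = −n_y/n_z = −0.70492.
Intercept c from DH-1: 760.5 − 45.72 + 261.53 = 976.31.
At (378, 377): z = 89.1 − 265.8 + 976.31 = 799.6 m.

800 m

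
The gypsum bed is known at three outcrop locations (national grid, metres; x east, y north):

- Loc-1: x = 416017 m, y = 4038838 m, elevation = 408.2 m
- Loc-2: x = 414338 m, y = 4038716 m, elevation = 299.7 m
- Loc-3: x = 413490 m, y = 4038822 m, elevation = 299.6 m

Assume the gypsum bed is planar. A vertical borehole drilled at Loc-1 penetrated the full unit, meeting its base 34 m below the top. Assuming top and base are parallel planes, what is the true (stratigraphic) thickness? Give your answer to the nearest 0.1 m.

Two edge vectors: Loc-1→Loc-2 = (-1679, -122, -108.5), Loc-1→Loc-3 = (-2527, -16, -108.6).
Normal n = (Loc-1→Loc-2) × (Loc-1→Loc-3) = (11513.2, 91840.1, -281430).
So ∂z/∂x = −n_x/n_z = 0.04091 and ∂z/∂y = −n_y/n_z = 0.32633.
|∇z| = √(a²+b²) = 0.32889, so dip δ = arctan(0.32889) = 18.21°.
True thickness = vertical thickness × cos δ = 34 × cos 18.21° = 32.3 m.

32.3 m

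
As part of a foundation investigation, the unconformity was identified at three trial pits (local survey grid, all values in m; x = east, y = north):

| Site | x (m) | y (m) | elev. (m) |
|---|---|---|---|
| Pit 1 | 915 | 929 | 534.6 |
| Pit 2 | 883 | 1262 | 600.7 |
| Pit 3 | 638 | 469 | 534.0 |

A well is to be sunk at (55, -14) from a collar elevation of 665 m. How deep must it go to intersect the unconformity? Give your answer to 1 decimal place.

Two edge vectors: Pit 1→Pit 2 = (-32, 333, 66.1), Pit 1→Pit 3 = (-277, -460, -0.6).
Normal n = (Pit 1→Pit 2) × (Pit 1→Pit 3) = (30206.2, -18328.9, 106961).
So ∂z/∂x = −n_x/n_z = −0.282404 and ∂z/∂y = −n_y/n_z = 0.171361.
Intercept c from Pit 1: 534.6 + 258.40 − 159.19 = 633.81.
At (55, -14): z_contact = −15.53 − 2.40 + 633.81 = 615.87 m.
Depth below ground = 665 − 615.87 = 49.1 m.

49.1 m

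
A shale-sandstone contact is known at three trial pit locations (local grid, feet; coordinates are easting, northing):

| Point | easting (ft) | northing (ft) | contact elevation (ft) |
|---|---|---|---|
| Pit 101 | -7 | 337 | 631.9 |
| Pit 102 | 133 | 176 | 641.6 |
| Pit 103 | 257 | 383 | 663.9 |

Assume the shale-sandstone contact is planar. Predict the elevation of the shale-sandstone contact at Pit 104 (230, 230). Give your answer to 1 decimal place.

Let the plane be z = a·easting + b·northing + c.
Pit 102−Pit 101: 140a − 161b = 9.7;  Pit 103−Pit 101: 264a + 46b = 32.
Solving gives a = 0.11438, b = 0.03921.
Then c = 631.9 − a·-7 − b·337 = 619.49.
At (230, 230): z = 26.3 + 9.0 + 619.49 = 654.8 ft.

654.8 ft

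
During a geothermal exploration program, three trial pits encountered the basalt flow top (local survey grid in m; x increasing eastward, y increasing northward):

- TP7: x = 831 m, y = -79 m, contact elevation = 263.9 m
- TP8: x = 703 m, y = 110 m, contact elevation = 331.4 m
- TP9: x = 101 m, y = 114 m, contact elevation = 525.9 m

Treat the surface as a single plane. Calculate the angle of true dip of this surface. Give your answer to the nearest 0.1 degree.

Let the plane be z = a·x + b·y + c.
TP8−TP7: −128a + 189b = 67.5;  TP9−TP7: −730a + 193b = 262.
Solving gives a = −0.32217, b = 0.13896.
Gradient magnitude |∇z| = √(a² + b²) = √(0.10379 + 0.01931) = 0.35086.
True dip = arctan(0.35086) = 19.3°, dipping toward ESE (azimuth ≈ 113°).

19.3°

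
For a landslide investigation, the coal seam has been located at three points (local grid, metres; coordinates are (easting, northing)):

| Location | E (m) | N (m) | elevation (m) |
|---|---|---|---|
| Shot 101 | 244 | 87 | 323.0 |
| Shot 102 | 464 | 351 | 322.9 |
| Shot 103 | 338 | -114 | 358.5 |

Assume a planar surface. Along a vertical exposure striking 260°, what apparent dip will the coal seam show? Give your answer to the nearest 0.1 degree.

6.5°

Two edge vectors: Shot 101→Shot 102 = (220, 264, -0.1), Shot 101→Shot 103 = (94, -201, 35.5).
Normal n = (Shot 101→Shot 102) × (Shot 101→Shot 103) = (9351.9, -7819.4, -69036).
So ∂z/∂E = −n_x/n_z = 0.13546 and ∂z/∂N = −n_y/n_z = −0.11327.
Unit vector along 260° is (sin 260°, cos 260°) = (-0.9848, -0.1736).
Slope in that direction = a·(-0.9848) + b·(-0.1736) = −0.11374.
Apparent dip = arctan|0.11374| = 6.5° (true dip is 10.0°, so apparent ≤ true as expected).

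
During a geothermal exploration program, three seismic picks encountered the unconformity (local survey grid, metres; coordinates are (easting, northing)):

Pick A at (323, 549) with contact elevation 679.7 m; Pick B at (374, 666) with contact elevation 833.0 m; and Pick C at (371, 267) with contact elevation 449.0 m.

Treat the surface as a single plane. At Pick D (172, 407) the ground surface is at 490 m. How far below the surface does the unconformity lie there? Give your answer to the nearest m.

69 m

Two edge vectors: Pick A→Pick B = (51, 117, 153.3), Pick A→Pick C = (48, -282, -230.7).
Normal n = (Pick A→Pick B) × (Pick A→Pick C) = (16238.7, 19124.1, -19998).
So ∂z/∂E = −n_x/n_z = 0.81202 and ∂z/∂N = −n_y/n_z = 0.95630.
Intercept c from Pick A: 679.7 − 262.28 − 525.01 = −107.59.
At (172, 407): z_contact = 139.7 + 389.2 − 107.59 = 421.3 m.
Depth below ground = 490 − 421.3 = 69 m.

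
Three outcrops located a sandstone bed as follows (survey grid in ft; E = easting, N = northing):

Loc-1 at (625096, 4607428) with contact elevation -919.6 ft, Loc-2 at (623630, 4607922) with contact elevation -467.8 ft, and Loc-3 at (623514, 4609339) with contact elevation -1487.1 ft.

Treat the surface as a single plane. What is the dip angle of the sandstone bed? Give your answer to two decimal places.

Two edge vectors: Loc-1→Loc-2 = (-1466, 494, 451.8), Loc-1→Loc-3 = (-1582, 1911, -567.5).
Normal n = (Loc-1→Loc-2) × (Loc-1→Loc-3) = (-1143734.8, -1546702.6, -2020018).
So ∂z/∂E = −n_x/n_z = −0.56620 and ∂z/∂N = −n_y/n_z = −0.76569.
Gradient magnitude |∇z| = √(a² + b²) = √(0.32058 + 0.58628) = 0.95229.
True dip = arctan(0.95229) = 43.60°, dipping toward NE (azimuth ≈ 036°).

43.60°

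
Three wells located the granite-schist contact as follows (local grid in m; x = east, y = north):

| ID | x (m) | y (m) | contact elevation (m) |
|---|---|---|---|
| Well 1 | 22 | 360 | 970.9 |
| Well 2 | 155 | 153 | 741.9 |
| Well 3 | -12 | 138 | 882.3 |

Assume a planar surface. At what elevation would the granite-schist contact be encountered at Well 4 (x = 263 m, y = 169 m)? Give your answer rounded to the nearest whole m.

654 m

Let the plane be z = a·x + b·y + c.
Well 2−Well 1: 133a − 207b = −229;  Well 3−Well 1: −34a − 222b = −88.6.
Solving gives a = −0.88879, b = 0.53522.
Then c = 970.9 − a·22 − b·360 = 797.77.
At (263, 169): z = −233.8 + 90.5 + 797.77 = 654.5 m.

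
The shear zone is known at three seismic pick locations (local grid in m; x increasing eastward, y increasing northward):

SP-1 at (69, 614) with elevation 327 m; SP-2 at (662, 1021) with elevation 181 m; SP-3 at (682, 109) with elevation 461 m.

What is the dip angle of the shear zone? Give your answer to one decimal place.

Two edge vectors: SP-1→SP-2 = (593, 407, -146), SP-1→SP-3 = (613, -505, 134).
Normal n = (SP-1→SP-2) × (SP-1→SP-3) = (-19192, -168960, -548956).
So ∂z/∂x = −n_x/n_z = −0.03496 and ∂z/∂y = −n_y/n_z = −0.30778.
Gradient magnitude |∇z| = √(a² + b²) = √(0.00122 + 0.09473) = 0.30976.
True dip = arctan(0.30976) = 17.2°, dipping toward N (azimuth ≈ 006°).

17.2°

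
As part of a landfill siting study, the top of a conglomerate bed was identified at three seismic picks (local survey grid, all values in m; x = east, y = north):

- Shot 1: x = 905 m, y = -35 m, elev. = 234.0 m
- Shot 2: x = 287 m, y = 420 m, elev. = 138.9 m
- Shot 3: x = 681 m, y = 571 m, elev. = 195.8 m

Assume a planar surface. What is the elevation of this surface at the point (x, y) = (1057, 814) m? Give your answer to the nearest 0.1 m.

Let the plane be z = a·x + b·y + c.
Shot 2−Shot 1: −618a + 455b = −95.1;  Shot 3−Shot 1: −224a + 606b = −38.2.
Solving gives a = 0.147657, b = −0.008457.
Then c = 234 − a·905 − b·-35 = 100.07.
At (1057, 814): z = 156.1 − 6.9 + 100.07 = 249.3 m.

249.3 m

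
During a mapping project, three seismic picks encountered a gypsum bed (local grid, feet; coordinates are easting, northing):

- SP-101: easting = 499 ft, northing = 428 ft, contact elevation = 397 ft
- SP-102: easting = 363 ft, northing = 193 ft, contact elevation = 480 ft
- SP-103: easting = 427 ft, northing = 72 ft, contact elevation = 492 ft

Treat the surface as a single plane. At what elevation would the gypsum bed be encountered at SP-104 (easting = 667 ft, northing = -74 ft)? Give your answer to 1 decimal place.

Two edge vectors: SP-101→SP-102 = (-136, -235, 83), SP-101→SP-103 = (-72, -356, 95).
Normal n = (SP-101→SP-102) × (SP-101→SP-103) = (7223, 6944, 31496).
So ∂z/∂easting = −n_x/n_z = −0.22933 and ∂z/∂northing = −n_y/n_z = −0.22047.
Intercept c from SP-101: 397 + 114.44 + 94.36 = 605.80.
At (667, -74): z = −153.0 + 16.3 + 605.80 = 469.1 ft.

469.1 ft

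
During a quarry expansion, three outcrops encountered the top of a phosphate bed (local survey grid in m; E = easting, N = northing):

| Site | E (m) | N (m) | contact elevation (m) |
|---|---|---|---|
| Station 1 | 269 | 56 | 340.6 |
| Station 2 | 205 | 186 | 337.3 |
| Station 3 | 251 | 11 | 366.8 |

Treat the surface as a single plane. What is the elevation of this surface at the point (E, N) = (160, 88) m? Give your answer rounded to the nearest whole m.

398 m

Two edge vectors: Station 1→Station 2 = (-64, 130, -3.3), Station 1→Station 3 = (-18, -45, 26.2).
Normal n = (Station 1→Station 2) × (Station 1→Station 3) = (3257.5, 1736.2, 5220).
So ∂z/∂E = −n_x/n_z = −0.62404 and ∂z/∂N = −n_y/n_z = −0.33261.
Intercept c from Station 1: 340.6 + 167.87 + 18.63 = 527.09.
At (160, 88): z = −99.8 − 29.3 + 527.09 = 398.0 m.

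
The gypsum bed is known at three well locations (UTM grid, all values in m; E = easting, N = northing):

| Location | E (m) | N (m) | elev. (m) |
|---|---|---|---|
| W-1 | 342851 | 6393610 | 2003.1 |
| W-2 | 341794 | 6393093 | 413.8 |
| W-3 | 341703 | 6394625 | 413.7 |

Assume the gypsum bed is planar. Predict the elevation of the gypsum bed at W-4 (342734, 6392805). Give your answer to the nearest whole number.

Two edge vectors: W-1→W-2 = (-1057, -517, -1589.3), W-1→W-3 = (-1148, 1015, -1589.4).
Normal n = (W-1→W-2) × (W-1→W-3) = (2434859.3, 144520.6, -1666371).
So ∂z/∂E = −n_x/n_z = 1.46117479 and ∂z/∂N = −n_y/n_z = 0.08672775.
Intercept c from W-1: 2003.1 − 500965.24 − 554503.38 = −1053465.52.
At (342734, 6392805): z = 500794.3 + 554433.6 − 1053465.52 = 1762.3 m.

1762 m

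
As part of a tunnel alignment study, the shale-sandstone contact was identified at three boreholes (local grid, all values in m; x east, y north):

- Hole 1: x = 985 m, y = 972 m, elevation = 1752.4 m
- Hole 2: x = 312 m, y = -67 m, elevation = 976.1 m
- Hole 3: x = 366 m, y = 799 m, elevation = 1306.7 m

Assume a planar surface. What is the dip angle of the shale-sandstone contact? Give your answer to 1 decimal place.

35.5°

Let the plane be z = a·x + b·y + c.
Hole 2−Hole 1: −673a − 1039b = −776.3;  Hole 3−Hole 1: −619a − 173b = −445.7.
Solving gives a = 0.62422, b = 0.34283.
Gradient magnitude |∇z| = √(a² + b²) = √(0.38965 + 0.11753) = 0.71217.
True dip = arctan(0.71217) = 35.5°, dipping toward WSW (azimuth ≈ 241°).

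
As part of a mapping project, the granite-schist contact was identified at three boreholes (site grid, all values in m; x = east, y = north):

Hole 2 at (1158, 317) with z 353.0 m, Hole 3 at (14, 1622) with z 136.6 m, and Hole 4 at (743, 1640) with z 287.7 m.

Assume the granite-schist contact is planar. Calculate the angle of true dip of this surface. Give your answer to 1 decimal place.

11.7°

Let the plane be z = a·x + b·y + c.
Hole 3−Hole 2: −1144a + 1305b = −216.4;  Hole 4−Hole 2: −415a + 1323b = −65.3.
Solving gives a = 0.20689, b = 0.01554.
Gradient magnitude |∇z| = √(a² + b²) = √(0.04280 + 0.00024) = 0.20747.
True dip = arctan(0.20747) = 11.7°, dipping toward W (azimuth ≈ 266°).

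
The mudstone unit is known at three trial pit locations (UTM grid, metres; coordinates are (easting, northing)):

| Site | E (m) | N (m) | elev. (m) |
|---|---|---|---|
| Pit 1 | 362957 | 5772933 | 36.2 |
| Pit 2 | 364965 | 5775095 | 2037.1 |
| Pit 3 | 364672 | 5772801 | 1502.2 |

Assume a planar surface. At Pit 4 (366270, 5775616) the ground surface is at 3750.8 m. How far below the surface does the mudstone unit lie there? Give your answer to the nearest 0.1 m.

521.9 m

Let the plane be z = a·E + b·N + c.
Pit 2−Pit 1: 2008a + 2162b = 2000.9;  Pit 3−Pit 1: 1715a − 132b = 1466.
Solving gives a = 0.864261094, b = 0.122786181.
Then c = 36.2 − a·362957 − b·5772933 = −1022489.81.
At (366270, 5775616): z_contact = 316552.91 + 709165.83 − 1022489.81 = 3228.93 m.
Depth below ground = 3750.8 − 3228.93 = 521.9 m.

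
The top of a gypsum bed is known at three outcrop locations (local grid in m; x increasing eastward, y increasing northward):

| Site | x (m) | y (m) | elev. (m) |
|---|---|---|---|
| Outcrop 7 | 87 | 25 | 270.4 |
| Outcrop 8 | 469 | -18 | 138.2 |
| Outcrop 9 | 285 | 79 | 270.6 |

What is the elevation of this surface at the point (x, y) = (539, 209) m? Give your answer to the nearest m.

Let the plane be z = a·x + b·y + c.
Outcrop 8−Outcrop 7: 382a − 43b = −132.2;  Outcrop 9−Outcrop 7: 198a + 54b = 0.2.
Solving gives a = −0.24467, b = 0.90083.
Then c = 270.4 − a·87 − b·25 = 269.17.
At (539, 209): z = −131.9 + 188.3 + 269.17 = 325.6 m.

326 m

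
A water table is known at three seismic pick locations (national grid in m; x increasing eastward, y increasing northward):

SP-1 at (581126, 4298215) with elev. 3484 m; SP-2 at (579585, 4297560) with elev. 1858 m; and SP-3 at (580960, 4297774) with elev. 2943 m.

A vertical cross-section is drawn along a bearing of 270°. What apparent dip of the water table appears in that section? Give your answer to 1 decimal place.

Let the plane be z = a·x + b·y + c.
SP-2−SP-1: −1541a − 655b = −1626;  SP-3−SP-1: −166a − 441b = −541.
Solving gives a = 0.63539, b = 0.98759.
Unit vector along 270° is (sin 270°, cos 270°) = (-1.0000, -0.0000).
Slope in that direction = a·(-1.0000) + b·(-0.0000) = −0.63539.
Apparent dip = arctan|0.63539| = 32.4° (true dip is 49.6°, so apparent ≤ true as expected).

32.4°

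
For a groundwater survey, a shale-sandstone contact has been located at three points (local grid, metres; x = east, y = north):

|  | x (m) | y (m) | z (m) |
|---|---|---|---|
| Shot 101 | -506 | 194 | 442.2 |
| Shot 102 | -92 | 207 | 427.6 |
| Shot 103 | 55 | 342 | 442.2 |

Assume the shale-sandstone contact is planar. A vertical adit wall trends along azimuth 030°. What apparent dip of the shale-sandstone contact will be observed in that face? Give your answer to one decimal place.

Two edge vectors: Shot 101→Shot 102 = (414, 13, -14.6), Shot 101→Shot 103 = (561, 148, 0).
Normal n = (Shot 101→Shot 102) × (Shot 101→Shot 103) = (2160.8, -8190.6, 53979).
So ∂z/∂x = −n_x/n_z = −0.04003 and ∂z/∂y = −n_y/n_z = 0.15174.
Unit vector along 030° is (sin 30°, cos 30°) = (0.5000, 0.8660).
Slope in that direction = a·(0.5000) + b·(0.8660) = 0.11139.
Apparent dip = arctan|0.11139| = 6.4° (true dip is 8.9°, so apparent ≤ true as expected).

6.4°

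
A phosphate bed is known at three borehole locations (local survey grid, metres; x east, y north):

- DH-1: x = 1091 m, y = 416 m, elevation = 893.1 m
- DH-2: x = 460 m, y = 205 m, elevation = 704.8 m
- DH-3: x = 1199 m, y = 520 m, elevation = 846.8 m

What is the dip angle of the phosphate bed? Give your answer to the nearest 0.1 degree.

Two edge vectors: DH-1→DH-2 = (-631, -211, -188.3), DH-1→DH-3 = (108, 104, -46.3).
Normal n = (DH-1→DH-2) × (DH-1→DH-3) = (29352.5, -49551.7, -42836).
So ∂z/∂x = −n_x/n_z = 0.68523 and ∂z/∂y = −n_y/n_z = −1.15678.
Gradient magnitude |∇z| = √(a² + b²) = √(0.46954 + 1.33813) = 1.34450.
True dip = arctan(1.34450) = 53.4°, dipping toward NNW (azimuth ≈ 329°).

53.4°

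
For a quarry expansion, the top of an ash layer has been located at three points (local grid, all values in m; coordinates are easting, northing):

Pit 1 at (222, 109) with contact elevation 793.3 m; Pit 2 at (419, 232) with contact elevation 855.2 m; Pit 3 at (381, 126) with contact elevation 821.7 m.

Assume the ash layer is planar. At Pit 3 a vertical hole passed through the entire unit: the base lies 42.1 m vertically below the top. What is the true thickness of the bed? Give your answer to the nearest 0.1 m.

40.3 m

Two edge vectors: Pit 1→Pit 2 = (197, 123, 61.9), Pit 1→Pit 3 = (159, 17, 28.4).
Normal n = (Pit 1→Pit 2) × (Pit 1→Pit 3) = (2440.9, 4247.3, -16208).
So ∂z/∂easting = −n_x/n_z = 0.15060 and ∂z/∂northing = −n_y/n_z = 0.26205.
|∇z| = √(a²+b²) = 0.30224, so dip δ = arctan(0.30224) = 16.82°.
True thickness = vertical thickness × cos δ = 42.1 × cos 16.82° = 40.3 m.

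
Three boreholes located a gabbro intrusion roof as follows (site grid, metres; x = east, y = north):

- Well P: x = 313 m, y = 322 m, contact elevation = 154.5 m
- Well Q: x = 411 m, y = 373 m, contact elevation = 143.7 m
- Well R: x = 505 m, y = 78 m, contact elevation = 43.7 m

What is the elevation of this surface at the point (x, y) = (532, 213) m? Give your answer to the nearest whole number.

Let the plane be z = a·x + b·y + c.
Well Q−Well P: 98a + 51b = −10.8;  Well R−Well P: 192a − 244b = −110.8.
Solving gives a = −0.24585, b = 0.26065.
Then c = 154.5 − a·313 − b·322 = 147.52.
At (532, 213): z = −130.8 + 55.5 + 147.52 = 72.2 m.

72 m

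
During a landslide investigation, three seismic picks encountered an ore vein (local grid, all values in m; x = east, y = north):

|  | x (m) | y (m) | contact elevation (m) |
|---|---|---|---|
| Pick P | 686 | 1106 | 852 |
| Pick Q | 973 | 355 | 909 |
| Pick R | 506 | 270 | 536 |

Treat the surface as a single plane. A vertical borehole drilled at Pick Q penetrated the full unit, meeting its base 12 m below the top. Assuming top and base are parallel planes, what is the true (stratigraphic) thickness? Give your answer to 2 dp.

9.42 m

Let the plane be z = a·x + b·y + c.
Pick Q−Pick P: 287a − 751b = 57;  Pick R−Pick P: −180a − 836b = −316.
Solving gives a = 0.75969, b = 0.21442.
|∇z| = √(a²+b²) = 0.78937, so dip δ = arctan(0.78937) = 38.29°.
True thickness = vertical thickness × cos δ = 12 × cos 38.29° = 9.42 m.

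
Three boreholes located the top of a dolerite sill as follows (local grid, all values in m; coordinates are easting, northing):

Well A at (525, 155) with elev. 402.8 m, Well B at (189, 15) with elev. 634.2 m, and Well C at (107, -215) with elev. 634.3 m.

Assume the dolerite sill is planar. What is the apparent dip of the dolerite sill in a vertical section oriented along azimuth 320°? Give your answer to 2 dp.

Two edge vectors: Well A→Well B = (-336, -140, 231.4), Well A→Well C = (-418, -370, 231.5).
Normal n = (Well A→Well B) × (Well A→Well C) = (53208, -18941.2, 65800).
So ∂z/∂easting = −n_x/n_z = −0.80863 and ∂z/∂northing = −n_y/n_z = 0.28786.
Unit vector along 320° is (sin 320°, cos 320°) = (-0.6428, 0.7660).
Slope in that direction = a·(-0.6428) + b·(0.7660) = 0.74029.
Apparent dip = arctan|0.74029| = 36.51° (true dip is 40.6°, so apparent ≤ true as expected).

36.51°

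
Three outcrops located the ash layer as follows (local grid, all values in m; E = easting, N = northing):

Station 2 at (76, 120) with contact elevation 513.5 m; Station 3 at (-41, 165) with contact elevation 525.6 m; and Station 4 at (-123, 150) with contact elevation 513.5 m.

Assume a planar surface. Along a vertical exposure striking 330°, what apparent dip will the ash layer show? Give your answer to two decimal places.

Two edge vectors: Station 2→Station 3 = (-117, 45, 12.1), Station 2→Station 4 = (-199, 30, 0).
Normal n = (Station 2→Station 3) × (Station 2→Station 4) = (-363, -2407.9, 5445).
So ∂z/∂E = −n_x/n_z = 0.06667 and ∂z/∂N = −n_y/n_z = 0.44222.
Unit vector along 330° is (sin 330°, cos 330°) = (-0.5000, 0.8660).
Slope in that direction = a·(-0.5000) + b·(0.8660) = 0.34964.
Apparent dip = arctan|0.34964| = 19.27° (true dip is 24.1°, so apparent ≤ true as expected).

19.27°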